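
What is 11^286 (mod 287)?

11^1 ≡ 11 (mod 287)
11^2 ≡ 11^2 = 121 ≡ 121 (mod 287)
11^4 ≡ 121^2 = 14641 ≡ 4 (mod 287)
11^8 ≡ 4^2 = 16 ≡ 16 (mod 287)
11^16 ≡ 16^2 = 256 ≡ 256 (mod 287)
11^32 ≡ 256^2 = 65536 ≡ 100 (mod 287)
11^64 ≡ 100^2 = 10000 ≡ 242 (mod 287)
11^128 ≡ 242^2 = 58564 ≡ 16 (mod 287)
11^256 ≡ 16^2 = 256 ≡ 256 (mod 287)
286 = 256 + 16 + 8 + 4 + 2 in binary powers of 2.
So 11^286 ≡ 256 · 256 · 16 · 4 · 121 ≡ 74 (mod 287).
Since 74 ≠ 1, base 11 is a Fermat witness: 287 is composite.

74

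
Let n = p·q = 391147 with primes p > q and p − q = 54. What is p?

653

Since p = q + 54, we have 391147 = q(q + 54), so q² + 54q − 391147 = 0.
Discriminant: 54² + 4·391147 = 2916 + 1564588 = 1567504; √1567504 = 1252.
q = (−54 + 1252)/2 = 599, and p = q + 54 = 653.
Check: 599 · 653 = 391147.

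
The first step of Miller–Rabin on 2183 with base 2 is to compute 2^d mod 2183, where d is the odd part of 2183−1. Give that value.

642

2183 − 1 = 2182 = 2^1 · 1091, so d = 1091.
2^1 ≡ 2 (mod 2183)
2^2 ≡ 2^2 = 4 ≡ 4 (mod 2183)
2^4 ≡ 4^2 = 16 ≡ 16 (mod 2183)
2^8 ≡ 16^2 = 256 ≡ 256 (mod 2183)
2^16 ≡ 256^2 = 65536 ≡ 46 (mod 2183)
2^32 ≡ 46^2 = 2116 ≡ 2116 (mod 2183)
2^64 ≡ 2116^2 = 4477456 ≡ 123 (mod 2183)
2^128 ≡ 123^2 = 15129 ≡ 2031 (mod 2183)
2^256 ≡ 2031^2 = 4124961 ≡ 1274 (mod 2183)
2^512 ≡ 1274^2 = 1623076 ≡ 1107 (mod 2183)
2^1024 ≡ 1107^2 = 1225449 ≡ 786 (mod 2183)
1091 = 1024 + 64 + 2 + 1 in binary powers of 2.
So 2^1091 ≡ 786 · 123 · 4 · 2 ≡ 642 (mod 2183).
Squaring chain: 642; never reaches −1, so base 2 is a Miller–Rabin witness that 2183 is composite.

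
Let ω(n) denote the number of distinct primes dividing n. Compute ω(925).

2

925 = 5^2 · 37
925 = 5^2 · 37, which has 2 distinct prime factors.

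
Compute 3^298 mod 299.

3

3^1 ≡ 3 (mod 299)
3^2 ≡ 3^2 = 9 ≡ 9 (mod 299)
3^4 ≡ 9^2 = 81 ≡ 81 (mod 299)
3^8 ≡ 81^2 = 6561 ≡ 282 (mod 299)
3^16 ≡ 282^2 = 79524 ≡ 289 (mod 299)
3^32 ≡ 289^2 = 83521 ≡ 100 (mod 299)
3^64 ≡ 100^2 = 10000 ≡ 133 (mod 299)
3^128 ≡ 133^2 = 17689 ≡ 48 (mod 299)
3^256 ≡ 48^2 = 2304 ≡ 211 (mod 299)
298 = 256 + 32 + 8 + 2 in binary powers of 2.
So 3^298 ≡ 211 · 100 · 282 · 9 ≡ 3 (mod 299).
Since 3 ≠ 1, base 3 is a Fermat witness: 299 is composite.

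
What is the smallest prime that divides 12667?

53

12667 is odd.
Digit sum 22, not divisible by 3.
Ends in 7: not divisible by 5.
7: 12667 = 7·1809 + 4
11: 12667 = 11·1151 + 6
13: 12667 = 13·974 + 5
17: 12667 = 17·745 + 2
19: 12667 = 19·666 + 13
23: 12667 = 23·550 + 17
29: 12667 = 29·436 + 23
31: 12667 = 31·408 + 19
37: 12667 = 37·342 + 13
41: 12667 = 41·308 + 39
43: 12667 = 43·294 + 25
47: 12667 = 47·269 + 24
53: 12667 = 53·239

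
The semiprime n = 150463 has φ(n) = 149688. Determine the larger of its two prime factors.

397

φ(n) = (p−1)(q−1) = n − (p+q) + 1, so p + q = 150463 − 149688 + 1 = 776.
p and q are the roots of t² − 776t + 150463 = 0.
Discriminant: 776² − 4·150463 = 602176 − 601852 = 324; √324 = 18.
q = (776 − 18)/2 = 379, p = (776 + 18)/2 = 397.
Check: 379 · 397 = 150463.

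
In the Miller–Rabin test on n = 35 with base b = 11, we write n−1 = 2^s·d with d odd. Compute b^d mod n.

35 − 1 = 34 = 2^1 · 17, so d = 17.
11^1 ≡ 11 (mod 35)
11^2 ≡ 11^2 = 121 ≡ 16 (mod 35)
11^4 ≡ 16^2 = 256 ≡ 11 (mod 35)
11^8 ≡ 11^2 = 121 ≡ 16 (mod 35)
11^16 ≡ 16^2 = 256 ≡ 11 (mod 35)
17 = 16 + 1 in binary powers of 2.
So 11^17 ≡ 11 · 11 ≡ 16 (mod 35).
Squaring chain: 16; never reaches −1, so base 11 is a Miller–Rabin witness that 35 is composite.

16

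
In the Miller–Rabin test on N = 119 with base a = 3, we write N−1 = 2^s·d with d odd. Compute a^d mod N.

119 − 1 = 118 = 2^1 · 59, so d = 59.
3^1 ≡ 3 (mod 119)
3^2 ≡ 3^2 = 9 ≡ 9 (mod 119)
3^4 ≡ 9^2 = 81 ≡ 81 (mod 119)
3^8 ≡ 81^2 = 6561 ≡ 16 (mod 119)
3^16 ≡ 16^2 = 256 ≡ 18 (mod 119)
3^32 ≡ 18^2 = 324 ≡ 86 (mod 119)
59 = 32 + 16 + 8 + 2 + 1 in binary powers of 2.
So 3^59 ≡ 86 · 18 · 16 · 9 · 3 ≡ 75 (mod 119).
Squaring chain: 75; never reaches −1, so base 3 is a Miller–Rabin witness that 119 is composite.

75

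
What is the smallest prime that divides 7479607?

7479607 is odd.
Digit sum 40, not divisible by 3.
Ends in 7: not divisible by 5.
7: 7479607 = 7·1068515 + 2
11: 7479607 = 11·679964 + 3
13: 7479607 = 13·575354 + 5
17: 7479607 = 17·439976 + 15
19: 7479607 = 19·393663 + 10
23: 7479607 = 23·325200 + 7
29: 7479607 = 29·257917 + 14
31: 7479607 = 31·241277 + 20
37: 7479607 = 37·202151 + 20
41: 7479607 = 41·182429 + 18
43: 7479607 = 43·173944 + 15
47: 7479607 = 47·159140 + 27
53: 7479607 = 53·141124 + 35
59: 7479607 = 59·126773

59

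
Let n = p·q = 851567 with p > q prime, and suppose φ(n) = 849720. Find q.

φ(n) = (p−1)(q−1) = n − (p+q) + 1, so p + q = 851567 − 849720 + 1 = 1848.
p and q are the roots of t² − 1848t + 851567 = 0.
Discriminant: 1848² − 4·851567 = 3415104 − 3406268 = 8836; √8836 = 94.
q = (1848 − 94)/2 = 877, p = (1848 + 94)/2 = 971.
Check: 877 · 971 = 851567.

877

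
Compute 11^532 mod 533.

146

11^1 ≡ 11 (mod 533)
11^2 ≡ 11^2 = 121 ≡ 121 (mod 533)
11^4 ≡ 121^2 = 14641 ≡ 250 (mod 533)
11^8 ≡ 250^2 = 62500 ≡ 139 (mod 533)
11^16 ≡ 139^2 = 19321 ≡ 133 (mod 533)
11^32 ≡ 133^2 = 17689 ≡ 100 (mod 533)
11^64 ≡ 100^2 = 10000 ≡ 406 (mod 533)
11^128 ≡ 406^2 = 164836 ≡ 139 (mod 533)
11^256 ≡ 139^2 = 19321 ≡ 133 (mod 533)
11^512 ≡ 133^2 = 17689 ≡ 100 (mod 533)
532 = 512 + 16 + 4 in binary powers of 2.
So 11^532 ≡ 100 · 133 · 250 ≡ 146 (mod 533).
Since 146 ≠ 1, base 11 is a Fermat witness: 533 is composite.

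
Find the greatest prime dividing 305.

305 = 5 · 61
61 is prime.
So 305 = 5 · 61; the largest prime factor is 61.

61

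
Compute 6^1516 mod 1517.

6^1 ≡ 6 (mod 1517)
6^2 ≡ 6^2 = 36 ≡ 36 (mod 1517)
6^4 ≡ 36^2 = 1296 ≡ 1296 (mod 1517)
6^8 ≡ 1296^2 = 1679616 ≡ 297 (mod 1517)
6^16 ≡ 297^2 = 88209 ≡ 223 (mod 1517)
6^32 ≡ 223^2 = 49729 ≡ 1185 (mod 1517)
6^64 ≡ 1185^2 = 1404225 ≡ 1000 (mod 1517)
6^128 ≡ 1000^2 = 1000000 ≡ 297 (mod 1517)
6^256 ≡ 297^2 = 88209 ≡ 223 (mod 1517)
6^512 ≡ 223^2 = 49729 ≡ 1185 (mod 1517)
6^1024 ≡ 1185^2 = 1404225 ≡ 1000 (mod 1517)
1516 = 1024 + 256 + 128 + 64 + 32 + 8 + 4 in binary powers of 2.
So 6^1516 ≡ 1000 · 223 · 297 · 1000 · 1185 · 297 · 1296 ≡ 556 (mod 1517).
Since 556 ≠ 1, base 6 is a Fermat witness: 1517 is composite.

556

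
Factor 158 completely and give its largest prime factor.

158 = 2 · 79
79 is prime.
So 158 = 2 · 79; the largest prime factor is 79.

79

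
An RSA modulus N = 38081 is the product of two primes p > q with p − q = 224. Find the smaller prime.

113

Since p = q + 224, we have 38081 = q(q + 224), so q² + 224q − 38081 = 0.
Discriminant: 224² + 4·38081 = 50176 + 152324 = 202500; √202500 = 450.
q = (−224 + 450)/2 = 113, and p = q + 224 = 337.
Check: 113 · 337 = 38081.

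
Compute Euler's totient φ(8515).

6240

Factor: 8515 = 5 · 13 · 131.
φ(8515) = (5−1) · (13−1) · (131−1) = 4 · 12 · 130 = 6240.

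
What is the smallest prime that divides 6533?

47

6533 is odd.
Digit sum 17, not divisible by 3.
Ends in 3: not divisible by 5.
7: 6533 = 7·933 + 2
11: 6533 = 11·593 + 10
13: 6533 = 13·502 + 7
17: 6533 = 17·384 + 5
19: 6533 = 19·343 + 16
23: 6533 = 23·284 + 1
29: 6533 = 29·225 + 8
31: 6533 = 31·210 + 23
37: 6533 = 37·176 + 21
41: 6533 = 41·159 + 14
43: 6533 = 43·151 + 40
47: 6533 = 47·139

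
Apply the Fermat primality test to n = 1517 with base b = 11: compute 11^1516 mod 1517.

359

11^1 ≡ 11 (mod 1517)
11^2 ≡ 11^2 = 121 ≡ 121 (mod 1517)
11^4 ≡ 121^2 = 14641 ≡ 988 (mod 1517)
11^8 ≡ 988^2 = 976144 ≡ 713 (mod 1517)
11^16 ≡ 713^2 = 508369 ≡ 174 (mod 1517)
11^32 ≡ 174^2 = 30276 ≡ 1453 (mod 1517)
11^64 ≡ 1453^2 = 2111209 ≡ 1062 (mod 1517)
11^128 ≡ 1062^2 = 1127844 ≡ 713 (mod 1517)
11^256 ≡ 713^2 = 508369 ≡ 174 (mod 1517)
11^512 ≡ 174^2 = 30276 ≡ 1453 (mod 1517)
11^1024 ≡ 1453^2 = 2111209 ≡ 1062 (mod 1517)
1516 = 1024 + 256 + 128 + 64 + 32 + 8 + 4 in binary powers of 2.
So 11^1516 ≡ 1062 · 174 · 713 · 1062 · 1453 · 713 · 988 ≡ 359 (mod 1517).
Since 359 ≠ 1, base 11 is a Fermat witness: 1517 is composite.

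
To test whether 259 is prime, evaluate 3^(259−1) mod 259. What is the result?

3^1 ≡ 3 (mod 259)
3^2 ≡ 3^2 = 9 ≡ 9 (mod 259)
3^4 ≡ 9^2 = 81 ≡ 81 (mod 259)
3^8 ≡ 81^2 = 6561 ≡ 86 (mod 259)
3^16 ≡ 86^2 = 7396 ≡ 144 (mod 259)
3^32 ≡ 144^2 = 20736 ≡ 16 (mod 259)
3^64 ≡ 16^2 = 256 ≡ 256 (mod 259)
3^128 ≡ 256^2 = 65536 ≡ 9 (mod 259)
3^256 ≡ 9^2 = 81 ≡ 81 (mod 259)
258 = 256 + 2 in binary powers of 2.
So 3^258 ≡ 81 · 9 ≡ 211 (mod 259).
Since 211 ≠ 1, base 3 is a Fermat witness: 259 is composite.

211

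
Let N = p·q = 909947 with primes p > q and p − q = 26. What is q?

Since p = q + 26, we have 909947 = q(q + 26), so q² + 26q − 909947 = 0.
Discriminant: 26² + 4·909947 = 676 + 3639788 = 3640464; √3640464 = 1908.
q = (−26 + 1908)/2 = 941, and p = q + 26 = 967.
Check: 941 · 967 = 909947.

941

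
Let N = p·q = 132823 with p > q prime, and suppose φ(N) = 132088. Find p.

419

φ(n) = (p−1)(q−1) = n − (p+q) + 1, so p + q = 132823 − 132088 + 1 = 736.
p and q are the roots of t² − 736t + 132823 = 0.
Discriminant: 736² − 4·132823 = 541696 − 531292 = 10404; √10404 = 102.
q = (736 − 102)/2 = 317, p = (736 + 102)/2 = 419.
Check: 317 · 419 = 132823.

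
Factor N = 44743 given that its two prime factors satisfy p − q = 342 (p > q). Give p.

443

Since p = q + 342, we have 44743 = q(q + 342), so q² + 342q − 44743 = 0.
Discriminant: 342² + 4·44743 = 116964 + 178972 = 295936; √295936 = 544.
q = (−342 + 544)/2 = 101, and p = q + 342 = 443.
Check: 101 · 443 = 44743.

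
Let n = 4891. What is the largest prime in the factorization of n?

73

4891 = 67 · 73
73 is prime.
So 4891 = 67 · 73; the largest prime factor is 73.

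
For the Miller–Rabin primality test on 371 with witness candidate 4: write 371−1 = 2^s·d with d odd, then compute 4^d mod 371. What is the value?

170

371 − 1 = 370 = 2^1 · 185, so d = 185.
4^1 ≡ 4 (mod 371)
4^2 ≡ 4^2 = 16 ≡ 16 (mod 371)
4^4 ≡ 16^2 = 256 ≡ 256 (mod 371)
4^8 ≡ 256^2 = 65536 ≡ 240 (mod 371)
4^16 ≡ 240^2 = 57600 ≡ 95 (mod 371)
4^32 ≡ 95^2 = 9025 ≡ 121 (mod 371)
4^64 ≡ 121^2 = 14641 ≡ 172 (mod 371)
4^128 ≡ 172^2 = 29584 ≡ 275 (mod 371)
185 = 128 + 32 + 16 + 8 + 1 in binary powers of 2.
So 4^185 ≡ 275 · 121 · 95 · 240 · 4 ≡ 170 (mod 371).
Squaring chain: 170; never reaches −1, so base 4 is a Miller–Rabin witness that 371 is composite.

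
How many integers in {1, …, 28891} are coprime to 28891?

28552

Factor: 28891 = 167 · 173.
φ(28891) = (167−1) · (173−1) = 166 · 172 = 28552.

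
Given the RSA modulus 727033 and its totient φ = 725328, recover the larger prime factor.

877

φ(n) = (p−1)(q−1) = n − (p+q) + 1, so p + q = 727033 − 725328 + 1 = 1706.
p and q are the roots of t² − 1706t + 727033 = 0.
Discriminant: 1706² − 4·727033 = 2910436 − 2908132 = 2304; √2304 = 48.
q = (1706 − 48)/2 = 829, p = (1706 + 48)/2 = 877.
Check: 829 · 877 = 727033.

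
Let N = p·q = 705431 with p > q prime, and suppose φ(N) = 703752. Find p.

φ(n) = (p−1)(q−1) = n − (p+q) + 1, so p + q = 705431 − 703752 + 1 = 1680.
p and q are the roots of t² − 1680t + 705431 = 0.
Discriminant: 1680² − 4·705431 = 2822400 − 2821724 = 676; √676 = 26.
q = (1680 − 26)/2 = 827, p = (1680 + 26)/2 = 853.
Check: 827 · 853 = 705431.

853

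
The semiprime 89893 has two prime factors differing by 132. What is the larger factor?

373

Since p = q + 132, we have 89893 = q(q + 132), so q² + 132q − 89893 = 0.
Discriminant: 132² + 4·89893 = 17424 + 359572 = 376996; √376996 = 614.
q = (−132 + 614)/2 = 241, and p = q + 132 = 373.
Check: 241 · 373 = 89893.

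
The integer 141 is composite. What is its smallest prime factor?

141 is odd.
Digit sum 6, divisible by 3.

3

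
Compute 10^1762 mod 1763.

10^1 ≡ 10 (mod 1763)
10^2 ≡ 10^2 = 100 ≡ 100 (mod 1763)
10^4 ≡ 100^2 = 10000 ≡ 1185 (mod 1763)
10^8 ≡ 1185^2 = 1404225 ≡ 877 (mod 1763)
10^16 ≡ 877^2 = 769129 ≡ 461 (mod 1763)
10^32 ≡ 461^2 = 212521 ≡ 961 (mod 1763)
10^64 ≡ 961^2 = 923521 ≡ 1472 (mod 1763)
10^128 ≡ 1472^2 = 2166784 ≡ 57 (mod 1763)
10^256 ≡ 57^2 = 3249 ≡ 1486 (mod 1763)
10^512 ≡ 1486^2 = 2208196 ≡ 920 (mod 1763)
10^1024 ≡ 920^2 = 846400 ≡ 160 (mod 1763)
1762 = 1024 + 512 + 128 + 64 + 32 + 2 in binary powers of 2.
So 10^1762 ≡ 160 · 920 · 57 · 1472 · 961 · 100 ≡ 1330 (mod 1763).
Since 1330 ≠ 1, base 10 is a Fermat witness: 1763 is composite.

1330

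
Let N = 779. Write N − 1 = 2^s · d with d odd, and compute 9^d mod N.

779 − 1 = 778 = 2^1 · 389, so d = 389.
9^1 ≡ 9 (mod 779)
9^2 ≡ 9^2 = 81 ≡ 81 (mod 779)
9^4 ≡ 81^2 = 6561 ≡ 329 (mod 779)
9^8 ≡ 329^2 = 108241 ≡ 739 (mod 779)
9^16 ≡ 739^2 = 546121 ≡ 42 (mod 779)
9^32 ≡ 42^2 = 1764 ≡ 206 (mod 779)
9^64 ≡ 206^2 = 42436 ≡ 370 (mod 779)
9^128 ≡ 370^2 = 136900 ≡ 575 (mod 779)
9^256 ≡ 575^2 = 330625 ≡ 329 (mod 779)
389 = 256 + 128 + 4 + 1 in binary powers of 2.
So 9^389 ≡ 329 · 575 · 329 · 9 ≡ 214 (mod 779).
Squaring chain: 214; never reaches −1, so base 9 is a Miller–Rabin witness that 779 is composite.

214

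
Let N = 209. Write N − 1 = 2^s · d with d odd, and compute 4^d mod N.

209 − 1 = 208 = 2^4 · 13, so d = 13.
4^1 ≡ 4 (mod 209)
4^2 ≡ 4^2 = 16 ≡ 16 (mod 209)
4^4 ≡ 16^2 = 256 ≡ 47 (mod 209)
4^8 ≡ 47^2 = 2209 ≡ 119 (mod 209)
13 = 8 + 4 + 1 in binary powers of 2.
So 4^13 ≡ 119 · 47 · 4 ≡ 9 (mod 209).
Squaring chain: 9 → 81 → 82 → 36; never reaches −1, so base 4 is a Miller–Rabin witness that 209 is composite.

9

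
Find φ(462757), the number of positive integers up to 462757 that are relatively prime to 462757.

430272

Factor: 462757 = 17 · 163 · 167.
φ(462757) = (17−1) · (163−1) · (167−1) = 16 · 162 · 166 = 430272.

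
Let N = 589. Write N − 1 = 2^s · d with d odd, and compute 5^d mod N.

589 − 1 = 588 = 2^2 · 147, so d = 147.
5^1 ≡ 5 (mod 589)
5^2 ≡ 5^2 = 25 ≡ 25 (mod 589)
5^4 ≡ 25^2 = 625 ≡ 36 (mod 589)
5^8 ≡ 36^2 = 1296 ≡ 118 (mod 589)
5^16 ≡ 118^2 = 13924 ≡ 377 (mod 589)
5^32 ≡ 377^2 = 142129 ≡ 180 (mod 589)
5^64 ≡ 180^2 = 32400 ≡ 5 (mod 589)
5^128 ≡ 5^2 = 25 ≡ 25 (mod 589)
147 = 128 + 16 + 2 + 1 in binary powers of 2.
So 5^147 ≡ 25 · 377 · 25 · 5 ≡ 125 (mod 589).
Squaring chain: 125 → 311; never reaches −1, so base 5 is a Miller–Rabin witness that 589 is composite.

125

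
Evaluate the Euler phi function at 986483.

Factor: 986483 = 47 · 139 · 151.
φ(986483) = (47−1) · (139−1) · (151−1) = 46 · 138 · 150 = 952200.

952200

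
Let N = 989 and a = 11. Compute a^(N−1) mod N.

11^1 ≡ 11 (mod 989)
11^2 ≡ 11^2 = 121 ≡ 121 (mod 989)
11^4 ≡ 121^2 = 14641 ≡ 795 (mod 989)
11^8 ≡ 795^2 = 632025 ≡ 54 (mod 989)
11^16 ≡ 54^2 = 2916 ≡ 938 (mod 989)
11^32 ≡ 938^2 = 879844 ≡ 623 (mod 989)
11^64 ≡ 623^2 = 388129 ≡ 441 (mod 989)
11^128 ≡ 441^2 = 194481 ≡ 637 (mod 989)
11^256 ≡ 637^2 = 405769 ≡ 279 (mod 989)
11^512 ≡ 279^2 = 77841 ≡ 699 (mod 989)
988 = 512 + 256 + 128 + 64 + 16 + 8 + 4 in binary powers of 2.
So 11^988 ≡ 699 · 279 · 637 · 441 · 938 · 54 · 795 ≡ 441 (mod 989).
Since 441 ≠ 1, base 11 is a Fermat witness: 989 is composite.

441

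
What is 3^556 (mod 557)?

1

3^1 ≡ 3 (mod 557)
3^2 ≡ 3^2 = 9 ≡ 9 (mod 557)
3^4 ≡ 9^2 = 81 ≡ 81 (mod 557)
3^8 ≡ 81^2 = 6561 ≡ 434 (mod 557)
3^16 ≡ 434^2 = 188356 ≡ 90 (mod 557)
3^32 ≡ 90^2 = 8100 ≡ 302 (mod 557)
3^64 ≡ 302^2 = 91204 ≡ 413 (mod 557)
3^128 ≡ 413^2 = 170569 ≡ 127 (mod 557)
3^256 ≡ 127^2 = 16129 ≡ 533 (mod 557)
3^512 ≡ 533^2 = 284089 ≡ 19 (mod 557)
556 = 512 + 32 + 8 + 4 in binary powers of 2.
So 3^556 ≡ 19 · 302 · 434 · 81 ≡ 1 (mod 557).
Since the result is 1, base 3 gives no evidence that 557 is composite.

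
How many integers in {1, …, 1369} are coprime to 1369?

1332

Factor: 1369 = 37^2.
φ(1369) = 37^1·(37−1) = 1332.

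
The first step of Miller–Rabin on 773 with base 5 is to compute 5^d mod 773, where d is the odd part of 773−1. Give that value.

773 − 1 = 772 = 2^2 · 193, so d = 193.
5^1 ≡ 5 (mod 773)
5^2 ≡ 5^2 = 25 ≡ 25 (mod 773)
5^4 ≡ 25^2 = 625 ≡ 625 (mod 773)
5^8 ≡ 625^2 = 390625 ≡ 260 (mod 773)
5^16 ≡ 260^2 = 67600 ≡ 349 (mod 773)
5^32 ≡ 349^2 = 121801 ≡ 440 (mod 773)
5^64 ≡ 440^2 = 193600 ≡ 350 (mod 773)
5^128 ≡ 350^2 = 122500 ≡ 366 (mod 773)
193 = 128 + 64 + 1 in binary powers of 2.
So 5^193 ≡ 366 · 350 · 5 ≡ 456 (mod 773).
Squaring chain: 456 → 772; reaches −1, so base 5 does not prove 773 composite.

456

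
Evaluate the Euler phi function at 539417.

Factor: 539417 = 67 · 83 · 97.
φ(539417) = (67−1) · (83−1) · (97−1) = 66 · 82 · 96 = 519552.

519552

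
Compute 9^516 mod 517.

9^1 ≡ 9 (mod 517)
9^2 ≡ 9^2 = 81 ≡ 81 (mod 517)
9^4 ≡ 81^2 = 6561 ≡ 357 (mod 517)
9^8 ≡ 357^2 = 127449 ≡ 267 (mod 517)
9^16 ≡ 267^2 = 71289 ≡ 460 (mod 517)
9^32 ≡ 460^2 = 211600 ≡ 147 (mod 517)
9^64 ≡ 147^2 = 21609 ≡ 412 (mod 517)
9^128 ≡ 412^2 = 169744 ≡ 168 (mod 517)
9^256 ≡ 168^2 = 28224 ≡ 306 (mod 517)
9^512 ≡ 306^2 = 93636 ≡ 59 (mod 517)
516 = 512 + 4 in binary powers of 2.
So 9^516 ≡ 59 · 357 ≡ 383 (mod 517).
Since 383 ≠ 1, base 9 is a Fermat witness: 517 is composite.

383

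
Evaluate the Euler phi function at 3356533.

Factor: 3356533 = 101 · 167 · 199.
φ(3356533) = (101−1) · (167−1) · (199−1) = 100 · 166 · 198 = 3286800.

3286800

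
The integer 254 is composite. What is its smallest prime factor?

254 is even: 2 divides it.

2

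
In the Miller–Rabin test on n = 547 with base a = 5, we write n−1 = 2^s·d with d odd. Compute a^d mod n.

547 − 1 = 546 = 2^1 · 273, so d = 273.
5^1 ≡ 5 (mod 547)
5^2 ≡ 5^2 = 25 ≡ 25 (mod 547)
5^4 ≡ 25^2 = 625 ≡ 78 (mod 547)
5^8 ≡ 78^2 = 6084 ≡ 67 (mod 547)
5^16 ≡ 67^2 = 4489 ≡ 113 (mod 547)
5^32 ≡ 113^2 = 12769 ≡ 188 (mod 547)
5^64 ≡ 188^2 = 35344 ≡ 336 (mod 547)
5^128 ≡ 336^2 = 112896 ≡ 214 (mod 547)
5^256 ≡ 214^2 = 45796 ≡ 395 (mod 547)
273 = 256 + 16 + 1 in binary powers of 2.
So 5^273 ≡ 395 · 113 · 5 ≡ 546 (mod 547).
Since 5^d ≡ 546 (mod 547), base 5 does not prove 547 composite.

546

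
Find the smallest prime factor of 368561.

368561 is odd.
Digit sum 29, not divisible by 3.
Ends in 1: not divisible by 5.
7: 368561 = 7·52651 + 4
11: 368561 = 11·33505 + 6
13: 368561 = 13·28350 + 11
17: 368561 = 17·21680 + 1
19: 368561 = 19·19397 + 18
23: 368561 = 23·16024 + 9
29: 368561 = 29·12709

29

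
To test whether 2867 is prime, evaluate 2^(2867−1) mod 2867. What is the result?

1015

2^1 ≡ 2 (mod 2867)
2^2 ≡ 2^2 = 4 ≡ 4 (mod 2867)
2^4 ≡ 4^2 = 16 ≡ 16 (mod 2867)
2^8 ≡ 16^2 = 256 ≡ 256 (mod 2867)
2^16 ≡ 256^2 = 65536 ≡ 2462 (mod 2867)
2^32 ≡ 2462^2 = 6061444 ≡ 606 (mod 2867)
2^64 ≡ 606^2 = 367236 ≡ 260 (mod 2867)
2^128 ≡ 260^2 = 67600 ≡ 1659 (mod 2867)
2^256 ≡ 1659^2 = 2752281 ≡ 2828 (mod 2867)
2^512 ≡ 2828^2 = 7997584 ≡ 1521 (mod 2867)
2^1024 ≡ 1521^2 = 2313441 ≡ 2639 (mod 2867)
2^2048 ≡ 2639^2 = 6964321 ≡ 378 (mod 2867)
2866 = 2048 + 512 + 256 + 32 + 16 + 2 in binary powers of 2.
So 2^2866 ≡ 378 · 1521 · 2828 · 606 · 2462 · 4 ≡ 1015 (mod 2867).
Since 1015 ≠ 1, base 2 is a Fermat witness: 2867 is composite.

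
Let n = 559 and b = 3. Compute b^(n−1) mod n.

3^1 ≡ 3 (mod 559)
3^2 ≡ 3^2 = 9 ≡ 9 (mod 559)
3^4 ≡ 9^2 = 81 ≡ 81 (mod 559)
3^8 ≡ 81^2 = 6561 ≡ 412 (mod 559)
3^16 ≡ 412^2 = 169744 ≡ 367 (mod 559)
3^32 ≡ 367^2 = 134689 ≡ 529 (mod 559)
3^64 ≡ 529^2 = 279841 ≡ 341 (mod 559)
3^128 ≡ 341^2 = 116281 ≡ 9 (mod 559)
3^256 ≡ 9^2 = 81 ≡ 81 (mod 559)
3^512 ≡ 81^2 = 6561 ≡ 412 (mod 559)
558 = 512 + 32 + 8 + 4 + 2 in binary powers of 2.
So 3^558 ≡ 412 · 529 · 412 · 81 · 9 ≡ 391 (mod 559).
Since 391 ≠ 1, base 3 is a Fermat witness: 559 is composite.

391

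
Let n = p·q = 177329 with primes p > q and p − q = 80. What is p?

463

Since p = q + 80, we have 177329 = q(q + 80), so q² + 80q − 177329 = 0.
Discriminant: 80² + 4·177329 = 6400 + 709316 = 715716; √715716 = 846.
q = (−80 + 846)/2 = 383, and p = q + 80 = 463.
Check: 383 · 463 = 177329.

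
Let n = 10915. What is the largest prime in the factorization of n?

59

10915 = 5 · 2183
2183 = 37 · 59
59 is prime.
So 10915 = 5 · 37 · 59; the largest prime factor is 59.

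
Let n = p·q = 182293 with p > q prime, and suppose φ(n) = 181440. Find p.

φ(n) = (p−1)(q−1) = n − (p+q) + 1, so p + q = 182293 − 181440 + 1 = 854.
p and q are the roots of t² − 854t + 182293 = 0.
Discriminant: 854² − 4·182293 = 729316 − 729172 = 144; √144 = 12.
q = (854 − 12)/2 = 421, p = (854 + 12)/2 = 433.
Check: 421 · 433 = 182293.

433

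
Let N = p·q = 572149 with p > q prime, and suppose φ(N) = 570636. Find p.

787

φ(n) = (p−1)(q−1) = n − (p+q) + 1, so p + q = 572149 − 570636 + 1 = 1514.
p and q are the roots of t² − 1514t + 572149 = 0.
Discriminant: 1514² − 4·572149 = 2292196 − 2288596 = 3600; √3600 = 60.
q = (1514 − 60)/2 = 727, p = (1514 + 60)/2 = 787.
Check: 727 · 787 = 572149.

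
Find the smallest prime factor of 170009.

7

170009 is odd.
Digit sum 17, not divisible by 3.
Ends in 9: not divisible by 5.
7: 170009 = 7·24287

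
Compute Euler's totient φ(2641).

Factor: 2641 = 19 · 139.
φ(2641) = (19−1) · (139−1) = 18 · 138 = 2484.

2484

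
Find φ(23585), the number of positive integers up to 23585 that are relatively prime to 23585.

18304

Factor: 23585 = 5 · 53 · 89.
φ(23585) = (5−1) · (53−1) · (89−1) = 4 · 52 · 88 = 18304.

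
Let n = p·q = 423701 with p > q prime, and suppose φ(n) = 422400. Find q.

641

φ(n) = (p−1)(q−1) = n − (p+q) + 1, so p + q = 423701 − 422400 + 1 = 1302.
p and q are the roots of t² − 1302t + 423701 = 0.
Discriminant: 1302² − 4·423701 = 1695204 − 1694804 = 400; √400 = 20.
q = (1302 − 20)/2 = 641, p = (1302 + 20)/2 = 661.
Check: 641 · 661 = 423701.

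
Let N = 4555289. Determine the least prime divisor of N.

4555289 is odd.
Digit sum 38, not divisible by 3.
Ends in 9: not divisible by 5.
7: 4555289 = 7·650755 + 4
11: 4555289 = 11·414117 + 2
13: 4555289 = 13·350406 + 11
17: 4555289 = 17·267958 + 3
19: 4555289 = 19·239752 + 1
23: 4555289 = 23·198056 + 1
29: 4555289 = 29·157078 + 27
31: 4555289 = 31·146944 + 25
37: 4555289 = 37·123115 + 34
41: 4555289 = 41·111104 + 25
43: 4555289 = 43·105936 + 41
47: 4555289 = 47·96921 + 2
53: 4555289 = 53·85948 + 45
59: 4555289 = 59·77208 + 17
61: 4555289 = 61·74676 + 53
67: 4555289 = 67·67989 + 26
71: 4555289 = 71·64159

71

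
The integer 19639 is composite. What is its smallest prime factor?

41

19639 is odd.
Digit sum 28, not divisible by 3.
Ends in 9: not divisible by 5.
7: 19639 = 7·2805 + 4
11: 19639 = 11·1785 + 4
13: 19639 = 13·1510 + 9
17: 19639 = 17·1155 + 4
19: 19639 = 19·1033 + 12
23: 19639 = 23·853 + 20
29: 19639 = 29·677 + 6
31: 19639 = 31·633 + 16
37: 19639 = 37·530 + 29
41: 19639 = 41·479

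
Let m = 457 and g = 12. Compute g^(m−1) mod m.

12^1 ≡ 12 (mod 457)
12^2 ≡ 12^2 = 144 ≡ 144 (mod 457)
12^4 ≡ 144^2 = 20736 ≡ 171 (mod 457)
12^8 ≡ 171^2 = 29241 ≡ 450 (mod 457)
12^16 ≡ 450^2 = 202500 ≡ 49 (mod 457)
12^32 ≡ 49^2 = 2401 ≡ 116 (mod 457)
12^64 ≡ 116^2 = 13456 ≡ 203 (mod 457)
12^128 ≡ 203^2 = 41209 ≡ 79 (mod 457)
12^256 ≡ 79^2 = 6241 ≡ 300 (mod 457)
456 = 256 + 128 + 64 + 8 in binary powers of 2.
So 12^456 ≡ 300 · 79 · 203 · 450 ≡ 1 (mod 457).
Since the result is 1, base 12 gives no evidence that 457 is composite.

1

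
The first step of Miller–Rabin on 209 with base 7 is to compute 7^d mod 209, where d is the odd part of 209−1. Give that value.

178

209 − 1 = 208 = 2^4 · 13, so d = 13.
7^1 ≡ 7 (mod 209)
7^2 ≡ 7^2 = 49 ≡ 49 (mod 209)
7^4 ≡ 49^2 = 2401 ≡ 102 (mod 209)
7^8 ≡ 102^2 = 10404 ≡ 163 (mod 209)
13 = 8 + 4 + 1 in binary powers of 2.
So 7^13 ≡ 163 · 102 · 7 ≡ 178 (mod 209).
Squaring chain: 178 → 125 → 159 → 201; never reaches −1, so base 7 is a Miller–Rabin witness that 209 is composite.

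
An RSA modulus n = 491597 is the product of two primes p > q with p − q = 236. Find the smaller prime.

Since p = q + 236, we have 491597 = q(q + 236), so q² + 236q − 491597 = 0.
Discriminant: 236² + 4·491597 = 55696 + 1966388 = 2022084; √2022084 = 1422.
q = (−236 + 1422)/2 = 593, and p = q + 236 = 829.
Check: 593 · 829 = 491597.

593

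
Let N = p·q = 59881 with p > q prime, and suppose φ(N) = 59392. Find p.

257

φ(n) = (p−1)(q−1) = n − (p+q) + 1, so p + q = 59881 − 59392 + 1 = 490.
p and q are the roots of t² − 490t + 59881 = 0.
Discriminant: 490² − 4·59881 = 240100 − 239524 = 576; √576 = 24.
q = (490 − 24)/2 = 233, p = (490 + 24)/2 = 257.
Check: 233 · 257 = 59881.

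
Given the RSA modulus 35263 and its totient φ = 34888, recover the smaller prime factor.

179

φ(n) = (p−1)(q−1) = n − (p+q) + 1, so p + q = 35263 − 34888 + 1 = 376.
p and q are the roots of t² − 376t + 35263 = 0.
Discriminant: 376² − 4·35263 = 141376 − 141052 = 324; √324 = 18.
q = (376 − 18)/2 = 179, p = (376 + 18)/2 = 197.
Check: 179 · 197 = 35263.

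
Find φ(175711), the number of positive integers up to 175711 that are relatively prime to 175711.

165312

Factor: 175711 = 29 · 73 · 83.
φ(175711) = (29−1) · (73−1) · (83−1) = 28 · 72 · 82 = 165312.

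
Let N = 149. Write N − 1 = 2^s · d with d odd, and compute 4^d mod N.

148

149 − 1 = 148 = 2^2 · 37, so d = 37.
4^1 ≡ 4 (mod 149)
4^2 ≡ 4^2 = 16 ≡ 16 (mod 149)
4^4 ≡ 16^2 = 256 ≡ 107 (mod 149)
4^8 ≡ 107^2 = 11449 ≡ 125 (mod 149)
4^16 ≡ 125^2 = 15625 ≡ 129 (mod 149)
4^32 ≡ 129^2 = 16641 ≡ 102 (mod 149)
37 = 32 + 4 + 1 in binary powers of 2.
So 4^37 ≡ 102 · 107 · 4 ≡ 148 (mod 149).
Since 4^d ≡ 148 (mod 149), base 4 does not prove 149 composite.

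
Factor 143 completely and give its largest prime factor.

13

143 = 11 · 13
13 is prime.
So 143 = 11 · 13; the largest prime factor is 13.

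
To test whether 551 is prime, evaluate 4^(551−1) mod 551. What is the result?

4^1 ≡ 4 (mod 551)
4^2 ≡ 4^2 = 16 ≡ 16 (mod 551)
4^4 ≡ 16^2 = 256 ≡ 256 (mod 551)
4^8 ≡ 256^2 = 65536 ≡ 518 (mod 551)
4^16 ≡ 518^2 = 268324 ≡ 538 (mod 551)
4^32 ≡ 538^2 = 289444 ≡ 169 (mod 551)
4^64 ≡ 169^2 = 28561 ≡ 460 (mod 551)
4^128 ≡ 460^2 = 211600 ≡ 16 (mod 551)
4^256 ≡ 16^2 = 256 ≡ 256 (mod 551)
4^512 ≡ 256^2 = 65536 ≡ 518 (mod 551)
550 = 512 + 32 + 4 + 2 in binary powers of 2.
So 4^550 ≡ 518 · 169 · 256 · 16 ≡ 517 (mod 551).
Since 517 ≠ 1, base 4 is a Fermat witness: 551 is composite.

517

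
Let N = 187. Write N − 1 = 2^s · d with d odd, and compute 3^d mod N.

187 − 1 = 186 = 2^1 · 93, so d = 93.
3^1 ≡ 3 (mod 187)
3^2 ≡ 3^2 = 9 ≡ 9 (mod 187)
3^4 ≡ 9^2 = 81 ≡ 81 (mod 187)
3^8 ≡ 81^2 = 6561 ≡ 16 (mod 187)
3^16 ≡ 16^2 = 256 ≡ 69 (mod 187)
3^32 ≡ 69^2 = 4761 ≡ 86 (mod 187)
3^64 ≡ 86^2 = 7396 ≡ 103 (mod 187)
93 = 64 + 16 + 8 + 4 + 1 in binary powers of 2.
So 3^93 ≡ 103 · 69 · 16 · 81 · 3 ≡ 148 (mod 187).
Squaring chain: 148; never reaches −1, so base 3 is a Miller–Rabin witness that 187 is composite.

148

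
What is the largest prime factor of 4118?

4118 = 2 · 2059
2059 = 29 · 71
71 is prime.
So 4118 = 2 · 29 · 71; the largest prime factor is 71.

71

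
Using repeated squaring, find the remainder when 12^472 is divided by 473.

210

12^1 ≡ 12 (mod 473)
12^2 ≡ 12^2 = 144 ≡ 144 (mod 473)
12^4 ≡ 144^2 = 20736 ≡ 397 (mod 473)
12^8 ≡ 397^2 = 157609 ≡ 100 (mod 473)
12^16 ≡ 100^2 = 10000 ≡ 67 (mod 473)
12^32 ≡ 67^2 = 4489 ≡ 232 (mod 473)
12^64 ≡ 232^2 = 53824 ≡ 375 (mod 473)
12^128 ≡ 375^2 = 140625 ≡ 144 (mod 473)
12^256 ≡ 144^2 = 20736 ≡ 397 (mod 473)
472 = 256 + 128 + 64 + 16 + 8 in binary powers of 2.
So 12^472 ≡ 397 · 144 · 375 · 67 · 100 ≡ 210 (mod 473).
Since 210 ≠ 1, base 12 is a Fermat witness: 473 is composite.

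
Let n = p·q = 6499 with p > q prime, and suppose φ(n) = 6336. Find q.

φ(n) = (p−1)(q−1) = n − (p+q) + 1, so p + q = 6499 − 6336 + 1 = 164.
p and q are the roots of t² − 164t + 6499 = 0.
Discriminant: 164² − 4·6499 = 26896 − 25996 = 900; √900 = 30.
q = (164 − 30)/2 = 67, p = (164 + 30)/2 = 97.
Check: 67 · 97 = 6499.

67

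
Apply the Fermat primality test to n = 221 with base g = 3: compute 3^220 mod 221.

55

3^1 ≡ 3 (mod 221)
3^2 ≡ 3^2 = 9 ≡ 9 (mod 221)
3^4 ≡ 9^2 = 81 ≡ 81 (mod 221)
3^8 ≡ 81^2 = 6561 ≡ 152 (mod 221)
3^16 ≡ 152^2 = 23104 ≡ 120 (mod 221)
3^32 ≡ 120^2 = 14400 ≡ 35 (mod 221)
3^64 ≡ 35^2 = 1225 ≡ 120 (mod 221)
3^128 ≡ 120^2 = 14400 ≡ 35 (mod 221)
220 = 128 + 64 + 16 + 8 + 4 in binary powers of 2.
So 3^220 ≡ 35 · 120 · 120 · 152 · 81 ≡ 55 (mod 221).
Since 55 ≠ 1, base 3 is a Fermat witness: 221 is composite.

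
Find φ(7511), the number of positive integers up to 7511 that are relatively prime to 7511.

6048

Factor: 7511 = 7 · 29 · 37.
φ(7511) = (7−1) · (29−1) · (37−1) = 6 · 28 · 36 = 6048.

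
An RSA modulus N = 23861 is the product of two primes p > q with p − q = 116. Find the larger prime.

223

Since p = q + 116, we have 23861 = q(q + 116), so q² + 116q − 23861 = 0.
Discriminant: 116² + 4·23861 = 13456 + 95444 = 108900; √108900 = 330.
q = (−116 + 330)/2 = 107, and p = q + 116 = 223.
Check: 107 · 223 = 23861.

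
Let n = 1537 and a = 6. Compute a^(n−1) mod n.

6^1 ≡ 6 (mod 1537)
6^2 ≡ 6^2 = 36 ≡ 36 (mod 1537)
6^4 ≡ 36^2 = 1296 ≡ 1296 (mod 1537)
6^8 ≡ 1296^2 = 1679616 ≡ 1212 (mod 1537)
6^16 ≡ 1212^2 = 1468944 ≡ 1109 (mod 1537)
6^32 ≡ 1109^2 = 1229881 ≡ 281 (mod 1537)
6^64 ≡ 281^2 = 78961 ≡ 574 (mod 1537)
6^128 ≡ 574^2 = 329476 ≡ 558 (mod 1537)
6^256 ≡ 558^2 = 311364 ≡ 890 (mod 1537)
6^512 ≡ 890^2 = 792100 ≡ 545 (mod 1537)
6^1024 ≡ 545^2 = 297025 ≡ 384 (mod 1537)
1536 = 1024 + 512 in binary powers of 2.
So 6^1536 ≡ 384 · 545 ≡ 248 (mod 1537).
Since 248 ≠ 1, base 6 is a Fermat witness: 1537 is composite.

248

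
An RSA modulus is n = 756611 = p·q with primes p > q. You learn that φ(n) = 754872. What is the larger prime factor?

φ(n) = (p−1)(q−1) = n − (p+q) + 1, so p + q = 756611 − 754872 + 1 = 1740.
p and q are the roots of t² − 1740t + 756611 = 0.
Discriminant: 1740² − 4·756611 = 3027600 − 3026444 = 1156; √1156 = 34.
q = (1740 − 34)/2 = 853, p = (1740 + 34)/2 = 887.
Check: 853 · 887 = 756611.

887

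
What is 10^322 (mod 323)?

270

10^1 ≡ 10 (mod 323)
10^2 ≡ 10^2 = 100 ≡ 100 (mod 323)
10^4 ≡ 100^2 = 10000 ≡ 310 (mod 323)
10^8 ≡ 310^2 = 96100 ≡ 169 (mod 323)
10^16 ≡ 169^2 = 28561 ≡ 137 (mod 323)
10^32 ≡ 137^2 = 18769 ≡ 35 (mod 323)
10^64 ≡ 35^2 = 1225 ≡ 256 (mod 323)
10^128 ≡ 256^2 = 65536 ≡ 290 (mod 323)
10^256 ≡ 290^2 = 84100 ≡ 120 (mod 323)
322 = 256 + 64 + 2 in binary powers of 2.
So 10^322 ≡ 120 · 256 · 100 ≡ 270 (mod 323).
Since 270 ≠ 1, base 10 is a Fermat witness: 323 is composite.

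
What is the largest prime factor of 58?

29

58 = 2 · 29
29 is prime.
So 58 = 2 · 29; the largest prime factor is 29.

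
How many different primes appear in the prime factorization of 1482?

1482 = 2 · 741
741 = 3 · 247
247 = 13 · 19
1482 = 2 · 3 · 13 · 19, which has 4 distinct prime factors.

4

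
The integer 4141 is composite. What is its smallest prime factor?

41

4141 is odd.
Digit sum 10, not divisible by 3.
Ends in 1: not divisible by 5.
7: 4141 = 7·591 + 4
11: 4141 = 11·376 + 5
13: 4141 = 13·318 + 7
17: 4141 = 17·243 + 10
19: 4141 = 19·217 + 18
23: 4141 = 23·180 + 1
29: 4141 = 29·142 + 23
31: 4141 = 31·133 + 18
37: 4141 = 37·111 + 34
41: 4141 = 41·101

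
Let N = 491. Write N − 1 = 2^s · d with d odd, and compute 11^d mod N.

1

491 − 1 = 490 = 2^1 · 245, so d = 245.
11^1 ≡ 11 (mod 491)
11^2 ≡ 11^2 = 121 ≡ 121 (mod 491)
11^4 ≡ 121^2 = 14641 ≡ 402 (mod 491)
11^8 ≡ 402^2 = 161604 ≡ 65 (mod 491)
11^16 ≡ 65^2 = 4225 ≡ 297 (mod 491)
11^32 ≡ 297^2 = 88209 ≡ 320 (mod 491)
11^64 ≡ 320^2 = 102400 ≡ 272 (mod 491)
11^128 ≡ 272^2 = 73984 ≡ 334 (mod 491)
245 = 128 + 64 + 32 + 16 + 4 + 1 in binary powers of 2.
So 11^245 ≡ 334 · 272 · 320 · 297 · 402 · 11 ≡ 1 (mod 491).
Since 11^d ≡ 1 (mod 491), base 11 does not prove 491 composite.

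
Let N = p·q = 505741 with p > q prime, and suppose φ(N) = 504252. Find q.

523

φ(n) = (p−1)(q−1) = n − (p+q) + 1, so p + q = 505741 − 504252 + 1 = 1490.
p and q are the roots of t² − 1490t + 505741 = 0.
Discriminant: 1490² − 4·505741 = 2220100 − 2022964 = 197136; √197136 = 444.
q = (1490 − 444)/2 = 523, p = (1490 + 444)/2 = 967.
Check: 523 · 967 = 505741.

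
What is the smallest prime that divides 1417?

13

1417 is odd.
Digit sum 13, not divisible by 3.
Ends in 7: not divisible by 5.
7: 1417 = 7·202 + 3
11: 1417 = 11·128 + 9
13: 1417 = 13·109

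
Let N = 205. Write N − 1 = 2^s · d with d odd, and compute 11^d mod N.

181

205 − 1 = 204 = 2^2 · 51, so d = 51.
11^1 ≡ 11 (mod 205)
11^2 ≡ 11^2 = 121 ≡ 121 (mod 205)
11^4 ≡ 121^2 = 14641 ≡ 86 (mod 205)
11^8 ≡ 86^2 = 7396 ≡ 16 (mod 205)
11^16 ≡ 16^2 = 256 ≡ 51 (mod 205)
11^32 ≡ 51^2 = 2601 ≡ 141 (mod 205)
51 = 32 + 16 + 2 + 1 in binary powers of 2.
So 11^51 ≡ 141 · 51 · 121 · 11 ≡ 181 (mod 205).
Squaring chain: 181 → 166; never reaches −1, so base 11 is a Miller–Rabin witness that 205 is composite.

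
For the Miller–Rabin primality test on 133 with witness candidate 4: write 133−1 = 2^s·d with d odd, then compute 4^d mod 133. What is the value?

106

133 − 1 = 132 = 2^2 · 33, so d = 33.
4^1 ≡ 4 (mod 133)
4^2 ≡ 4^2 = 16 ≡ 16 (mod 133)
4^4 ≡ 16^2 = 256 ≡ 123 (mod 133)
4^8 ≡ 123^2 = 15129 ≡ 100 (mod 133)
4^16 ≡ 100^2 = 10000 ≡ 25 (mod 133)
4^32 ≡ 25^2 = 625 ≡ 93 (mod 133)
33 = 32 + 1 in binary powers of 2.
So 4^33 ≡ 93 · 4 ≡ 106 (mod 133).
Squaring chain: 106 → 64; never reaches −1, so base 4 is a Miller–Rabin witness that 133 is composite.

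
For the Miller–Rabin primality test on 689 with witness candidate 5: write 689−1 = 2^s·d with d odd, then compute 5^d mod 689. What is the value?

359

689 − 1 = 688 = 2^4 · 43, so d = 43.
5^1 ≡ 5 (mod 689)
5^2 ≡ 5^2 = 25 ≡ 25 (mod 689)
5^4 ≡ 25^2 = 625 ≡ 625 (mod 689)
5^8 ≡ 625^2 = 390625 ≡ 651 (mod 689)
5^16 ≡ 651^2 = 423801 ≡ 66 (mod 689)
5^32 ≡ 66^2 = 4356 ≡ 222 (mod 689)
43 = 32 + 8 + 2 + 1 in binary powers of 2.
So 5^43 ≡ 222 · 651 · 25 · 5 ≡ 359 (mod 689).
Squaring chain: 359 → 38 → 66 → 222; never reaches −1, so base 5 is a Miller–Rabin witness that 689 is composite.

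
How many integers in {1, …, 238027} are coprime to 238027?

Factor: 238027 = 23 · 79 · 131.
φ(238027) = (23−1) · (79−1) · (131−1) = 22 · 78 · 130 = 223080.

223080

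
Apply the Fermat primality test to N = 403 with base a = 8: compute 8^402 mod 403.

64

8^1 ≡ 8 (mod 403)
8^2 ≡ 8^2 = 64 ≡ 64 (mod 403)
8^4 ≡ 64^2 = 4096 ≡ 66 (mod 403)
8^8 ≡ 66^2 = 4356 ≡ 326 (mod 403)
8^16 ≡ 326^2 = 106276 ≡ 287 (mod 403)
8^32 ≡ 287^2 = 82369 ≡ 157 (mod 403)
8^64 ≡ 157^2 = 24649 ≡ 66 (mod 403)
8^128 ≡ 66^2 = 4356 ≡ 326 (mod 403)
8^256 ≡ 326^2 = 106276 ≡ 287 (mod 403)
402 = 256 + 128 + 16 + 2 in binary powers of 2.
So 8^402 ≡ 287 · 326 · 287 · 64 ≡ 64 (mod 403).
Since 64 ≠ 1, base 8 is a Fermat witness: 403 is composite.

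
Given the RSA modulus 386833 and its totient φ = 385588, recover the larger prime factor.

659

φ(n) = (p−1)(q−1) = n − (p+q) + 1, so p + q = 386833 − 385588 + 1 = 1246.
p and q are the roots of t² − 1246t + 386833 = 0.
Discriminant: 1246² − 4·386833 = 1552516 − 1547332 = 5184; √5184 = 72.
q = (1246 − 72)/2 = 587, p = (1246 + 72)/2 = 659.
Check: 587 · 659 = 386833.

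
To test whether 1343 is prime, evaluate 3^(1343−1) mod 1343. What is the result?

3^1 ≡ 3 (mod 1343)
3^2 ≡ 3^2 = 9 ≡ 9 (mod 1343)
3^4 ≡ 9^2 = 81 ≡ 81 (mod 1343)
3^8 ≡ 81^2 = 6561 ≡ 1189 (mod 1343)
3^16 ≡ 1189^2 = 1413721 ≡ 885 (mod 1343)
3^32 ≡ 885^2 = 783225 ≡ 256 (mod 1343)
3^64 ≡ 256^2 = 65536 ≡ 1072 (mod 1343)
3^128 ≡ 1072^2 = 1149184 ≡ 919 (mod 1343)
3^256 ≡ 919^2 = 844561 ≡ 1157 (mod 1343)
3^512 ≡ 1157^2 = 1338649 ≡ 1021 (mod 1343)
3^1024 ≡ 1021^2 = 1042441 ≡ 273 (mod 1343)
1342 = 1024 + 256 + 32 + 16 + 8 + 4 + 2 in binary powers of 2.
So 3^1342 ≡ 273 · 1157 · 256 · 885 · 1189 · 81 · 9 ≡ 648 (mod 1343).
Since 648 ≠ 1, base 3 is a Fermat witness: 1343 is composite.

648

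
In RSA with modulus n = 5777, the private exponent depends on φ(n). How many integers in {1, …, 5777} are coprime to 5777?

5616

Factor: 5777 = 53 · 109.
φ(5777) = (53−1) · (109−1) = 52 · 108 = 5616.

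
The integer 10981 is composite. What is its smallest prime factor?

79

10981 is odd.
Digit sum 19, not divisible by 3.
Ends in 1: not divisible by 5.
7: 10981 = 7·1568 + 5
11: 10981 = 11·998 + 3
13: 10981 = 13·844 + 9
17: 10981 = 17·645 + 16
19: 10981 = 19·577 + 18
23: 10981 = 23·477 + 10
29: 10981 = 29·378 + 19
31: 10981 = 31·354 + 7
37: 10981 = 37·296 + 29
41: 10981 = 41·267 + 34
43: 10981 = 43·255 + 16
47: 10981 = 47·233 + 30
53: 10981 = 53·207 + 10
59: 10981 = 59·186 + 7
61: 10981 = 61·180 + 1
67: 10981 = 67·163 + 60
71: 10981 = 71·154 + 47
73: 10981 = 73·150 + 31
79: 10981 = 79·139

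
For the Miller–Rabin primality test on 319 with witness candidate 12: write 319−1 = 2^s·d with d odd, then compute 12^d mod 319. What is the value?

133

319 − 1 = 318 = 2^1 · 159, so d = 159.
12^1 ≡ 12 (mod 319)
12^2 ≡ 12^2 = 144 ≡ 144 (mod 319)
12^4 ≡ 144^2 = 20736 ≡ 1 (mod 319)
12^8 ≡ 1^2 = 1 ≡ 1 (mod 319)
12^16 ≡ 1^2 = 1 ≡ 1 (mod 319)
12^32 ≡ 1^2 = 1 ≡ 1 (mod 319)
12^64 ≡ 1^2 = 1 ≡ 1 (mod 319)
12^128 ≡ 1^2 = 1 ≡ 1 (mod 319)
159 = 128 + 16 + 8 + 4 + 2 + 1 in binary powers of 2.
So 12^159 ≡ 1 · 1 · 1 · 1 · 144 · 12 ≡ 133 (mod 319).
Squaring chain: 133; never reaches −1, so base 12 is a Miller–Rabin witness that 319 is composite.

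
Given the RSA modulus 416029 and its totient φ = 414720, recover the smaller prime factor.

φ(n) = (p−1)(q−1) = n − (p+q) + 1, so p + q = 416029 − 414720 + 1 = 1310.
p and q are the roots of t² − 1310t + 416029 = 0.
Discriminant: 1310² − 4·416029 = 1716100 − 1664116 = 51984; √51984 = 228.
q = (1310 − 228)/2 = 541, p = (1310 + 228)/2 = 769.
Check: 541 · 769 = 416029.

541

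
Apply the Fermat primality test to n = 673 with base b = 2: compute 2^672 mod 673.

2^1 ≡ 2 (mod 673)
2^2 ≡ 2^2 = 4 ≡ 4 (mod 673)
2^4 ≡ 4^2 = 16 ≡ 16 (mod 673)
2^8 ≡ 16^2 = 256 ≡ 256 (mod 673)
2^16 ≡ 256^2 = 65536 ≡ 255 (mod 673)
2^32 ≡ 255^2 = 65025 ≡ 417 (mod 673)
2^64 ≡ 417^2 = 173889 ≡ 255 (mod 673)
2^128 ≡ 255^2 = 65025 ≡ 417 (mod 673)
2^256 ≡ 417^2 = 173889 ≡ 255 (mod 673)
2^512 ≡ 255^2 = 65025 ≡ 417 (mod 673)
672 = 512 + 128 + 32 in binary powers of 2.
So 2^672 ≡ 417 · 417 · 417 ≡ 1 (mod 673).
Since the result is 1, base 2 gives no evidence that 673 is composite.

1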